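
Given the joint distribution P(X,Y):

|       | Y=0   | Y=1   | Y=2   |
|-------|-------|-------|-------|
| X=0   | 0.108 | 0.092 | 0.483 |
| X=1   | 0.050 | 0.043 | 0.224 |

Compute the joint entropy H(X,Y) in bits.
2.0653 bits

H(X,Y) = -Σ_{x,y} P(x,y) log₂ P(x,y). Per-cell terms -P(x,y)·log₂P(x,y):
  X=0: 0.346777, 0.316684, 0.507104
  X=1: 0.216096, 0.195199, 0.483488
Sum of the 6 terms: H(X,Y) = 2.0653 bits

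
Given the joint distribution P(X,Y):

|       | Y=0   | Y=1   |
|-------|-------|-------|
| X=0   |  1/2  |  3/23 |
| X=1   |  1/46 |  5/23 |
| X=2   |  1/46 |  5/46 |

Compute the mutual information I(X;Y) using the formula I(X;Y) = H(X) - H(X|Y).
0.3410 bits

I(X;Y) = H(X) - H(X|Y)

Marginal of X (row sums):
  P(X=0) = 1/2 + 3/23 = 29/46
  P(X=1) = 1/46 + 5/23 = 11/46
  P(X=2) = 1/46 + 5/46 = 3/23
H(X) = -[(29/46)·log₂(29/46) + (11/46)·log₂(11/46) + (3/23)·log₂(3/23)]
  = 0.419605 + 0.493596 + 0.383296 = 1.29650 bits

Marginal of Y (column sums):
  P(Y=0) = 1/2 + 1/46 + 1/46 = 25/46
  P(Y=1) = 3/23 + 5/23 + 5/46 = 21/46
H(X|Y) = Σ_y P(y)·H(X|Y=y):
  Y=0: P(Y=0) = 25/46, P(X|Y=0) = (23/25, 1/25, 1/25) → H(X|Y=0) = 0.482179
  Y=1: P(Y=1) = 21/46, P(X|Y=1) = (2/7, 10/21, 5/21) → H(X|Y=1) = 1.519046
H(X|Y) = (25/46)·0.482179 + (21/46)·1.519046 = 0.95553 bits

I(X;Y) = H(X) - H(X|Y) = 1.29650 - 0.95553 = 0.3410 bits

Cross-check via I(X;Y) = H(X) + H(Y) - H(X,Y): computing H(Y) from the column sums and H(X,Y) from the 6 cells in the same way gives H(Y) = 0.99454 bits and H(X,Y) = 1.95007 bits, so
I(X;Y) = 1.29650 + 0.99454 - 1.95007 = 0.3410 bits ✓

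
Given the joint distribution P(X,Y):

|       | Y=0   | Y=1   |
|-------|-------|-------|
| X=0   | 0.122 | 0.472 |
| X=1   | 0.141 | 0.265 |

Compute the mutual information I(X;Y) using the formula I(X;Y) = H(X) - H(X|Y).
0.0179 bits

I(X;Y) = H(X) - H(X|Y)

Marginal of X (row sums):
  P(X=0) = 0.122 + 0.472 = 0.594
  P(X=1) = 0.141 + 0.265 = 0.406
H(X) = -[0.594·log₂(0.594) + 0.406·log₂(0.406)]
  = 0.4464 + 0.5280 = 0.9744 bits

Marginal of Y (column sums):
  P(Y=0) = 0.122 + 0.141 = 0.263
  P(Y=1) = 0.472 + 0.265 = 0.737
H(X|Y) = Σ_y P(y)·H(X|Y=y):
  Y=0: P(Y=0) = 0.263, P(X|Y=0) = (122/263, 141/263) → H(X|Y=0) = 0.9962
  Y=1: P(Y=1) = 0.737, P(X|Y=1) = (472/737, 265/737) → H(X|Y=1) = 0.9423
H(X|Y) = 0.263·0.9962 + 0.737·0.9423 = 0.9565 bits

I(X;Y) = H(X) - H(X|Y) = 0.9744 - 0.9565 = 0.0179 bits

Cross-check via I(X;Y) = H(X) + H(Y) - H(X,Y): computing H(Y) from the column sums and H(X,Y) from the 4 cells in the same way gives H(Y) = 0.8312 bits and H(X,Y) = 1.7877 bits, so
I(X;Y) = 0.9744 + 0.8312 - 1.7877 = 0.0179 bits ✓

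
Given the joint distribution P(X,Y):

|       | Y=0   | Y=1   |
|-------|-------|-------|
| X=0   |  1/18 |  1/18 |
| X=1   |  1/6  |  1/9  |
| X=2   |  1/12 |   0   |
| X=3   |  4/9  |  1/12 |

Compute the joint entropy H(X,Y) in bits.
2.3638 bits

H(X,Y) = -Σ_{x,y} P(x,y) log₂ P(x,y). Per-cell terms -P(x,y)·log₂P(x,y):
  X=0: 0.2317, 0.2317
  X=1: 0.4308, 0.3522
  X=2: 0.2987, 0.0000
  X=3: 0.5200, 0.2987
  (cells with P = 0 contribute 0)
Sum of the 8 terms: H(X,Y) = 2.3638 bits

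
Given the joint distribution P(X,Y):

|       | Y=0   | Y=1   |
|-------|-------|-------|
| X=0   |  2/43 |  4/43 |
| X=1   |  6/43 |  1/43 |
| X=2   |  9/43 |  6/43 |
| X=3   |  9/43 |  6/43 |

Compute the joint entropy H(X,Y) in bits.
2.7847 bits

H(X,Y) = -Σ_{x,y} P(x,y) log₂ P(x,y). Per-cell terms -P(x,y)·log₂P(x,y):
  X=0: 0.20587, 0.31872
  X=1: 0.39646, 0.12619
  X=2: 0.47226, 0.39646
  X=3: 0.47226, 0.39646
Sum of the 8 terms: H(X,Y) = 2.7847 bits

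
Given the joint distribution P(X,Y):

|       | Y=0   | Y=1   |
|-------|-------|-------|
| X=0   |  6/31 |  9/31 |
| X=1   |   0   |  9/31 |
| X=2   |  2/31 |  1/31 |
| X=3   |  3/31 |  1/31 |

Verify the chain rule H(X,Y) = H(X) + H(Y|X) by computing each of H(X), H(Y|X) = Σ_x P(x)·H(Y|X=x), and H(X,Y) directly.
H(X) = 1.7320 bits, H(Y|X) = 0.6634 bits, H(X,Y) = 2.3954 bits

Marginal of X (row sums):
  P(X=0) = 6/31 + 9/31 = 15/31
  P(X=1) = 0 + 9/31 = 9/31
  P(X=2) = 2/31 + 1/31 = 3/31
  P(X=3) = 3/31 + 1/31 = 4/31
H(X) = -[(15/31)·log₂(15/31) + (9/31)·log₂(9/31) + (3/31)·log₂(3/31) + (4/31)·log₂(4/31)]
  = 0.50676 + 0.51801 + 0.32605 + 0.38119 = 1.7320 bits

H(Y|X) = Σ_x P(x)·H(Y|X=x):
  X=0: P(X=0) = 15/31, P(Y|X=0) = (2/5, 3/5) → H(Y|X=0) = 0.97095
  X=1: P(X=1) = 9/31, P(Y|X=1) = (0, 1) → H(Y|X=1) = 0.00000
  X=2: P(X=2) = 3/31, P(Y|X=2) = (2/3, 1/3) → H(Y|X=2) = 0.91830
  X=3: P(X=3) = 4/31, P(Y|X=3) = (3/4, 1/4) → H(Y|X=3) = 0.81128
H(Y|X) = (15/31)·0.97095 + (9/31)·0.00000 + (3/31)·0.91830 + (4/31)·0.81128 = 0.6634 bits

H(X,Y) = -Σ_{x,y} P(x,y) log₂ P(x,y). Per-cell terms -P(x,y)·log₂P(x,y):
  X=0: 0.45856, 0.51801
  X=1: 0.00000, 0.51801
  X=2: 0.25511, 0.15981
  X=3: 0.32605, 0.15981
  (cells with P = 0 contribute 0)
Sum of the 8 terms: H(X,Y) = 2.3954 bits

Chain rule check:
  H(X) + H(Y|X) = 1.7320 + 0.6634 = 2.3954 bits
  H(X,Y) = 2.3954 bits
✓ Chain rule verified.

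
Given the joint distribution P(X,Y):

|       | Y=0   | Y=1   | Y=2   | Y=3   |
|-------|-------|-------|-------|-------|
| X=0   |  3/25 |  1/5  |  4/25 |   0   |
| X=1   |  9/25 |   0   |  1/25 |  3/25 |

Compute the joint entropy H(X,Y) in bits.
2.3379 bits

H(X,Y) = -Σ_{x,y} P(x,y) log₂ P(x,y). Per-cell terms -P(x,y)·log₂P(x,y):
  X=0: 0.36707, 0.46439, 0.42302, 0.00000
  X=1: 0.53062, 0.00000, 0.18575, 0.36707
  (cells with P = 0 contribute 0)
Sum of the 8 terms: H(X,Y) = 2.3379 bits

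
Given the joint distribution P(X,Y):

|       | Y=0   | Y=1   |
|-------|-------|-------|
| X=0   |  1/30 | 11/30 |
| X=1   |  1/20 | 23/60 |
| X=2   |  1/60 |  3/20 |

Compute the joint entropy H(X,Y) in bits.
1.9497 bits

H(X,Y) = -Σ_{x,y} P(x,y) log₂ P(x,y). Per-cell terms -P(x,y)·log₂P(x,y):
  X=0: 0.16356, 0.53073
  X=1: 0.21610, 0.53028
  X=2: 0.09845, 0.41054
Sum of the 6 terms: H(X,Y) = 1.9497 bits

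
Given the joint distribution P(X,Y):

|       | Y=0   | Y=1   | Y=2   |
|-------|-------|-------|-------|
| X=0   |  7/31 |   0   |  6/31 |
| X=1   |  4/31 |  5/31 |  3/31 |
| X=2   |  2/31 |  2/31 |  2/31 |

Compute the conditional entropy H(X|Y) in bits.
1.2995 bits

H(X|Y) = H(X,Y) - H(Y)

H(X,Y) = -Σ_{x,y} P(x,y) log₂ P(x,y). Per-cell terms -P(x,y)·log₂P(x,y):
  X=0: 0.48477, 0.00000, 0.45856
  X=1: 0.38119, 0.42456, 0.32605
  X=2: 0.25511, 0.25511, 0.25511
  (cells with P = 0 contribute 0)
Sum of the 9 terms: H(X,Y) = 2.84046 bits

Marginal of Y (column sums):
  P(Y=0) = 7/31 + 4/31 + 2/31 = 13/31
  P(Y=1) = 0 + 5/31 + 2/31 = 7/31
  P(Y=2) = 6/31 + 3/31 + 2/31 = 11/31
H(Y) = -[(13/31)·log₂(13/31) + (7/31)·log₂(7/31) + (11/31)·log₂(11/31)]
  = 0.52577 + 0.48477 + 0.53040 = 1.54094 bits

H(X|Y) = H(X,Y) - H(Y) = 2.84046 - 1.54094 = 1.2995 bits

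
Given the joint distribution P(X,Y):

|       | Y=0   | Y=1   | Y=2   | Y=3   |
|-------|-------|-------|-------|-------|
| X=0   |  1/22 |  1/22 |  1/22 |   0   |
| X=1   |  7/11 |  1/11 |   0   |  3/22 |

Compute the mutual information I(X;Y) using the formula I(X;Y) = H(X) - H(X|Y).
0.2085 bits

I(X;Y) = H(X) - H(X|Y)

Marginal of X (row sums):
  P(X=0) = 1/22 + 1/22 + 1/22 + 0 = 3/22
  P(X=1) = 7/11 + 1/11 + 0 + 3/22 = 19/22
H(X) = -[(3/22)·log₂(3/22) + (19/22)·log₂(19/22)]
  = 0.391973 + 0.182663 = 0.57464 bits

Marginal of Y (column sums):
  P(Y=0) = 1/22 + 7/11 = 15/22
  P(Y=1) = 1/22 + 1/11 = 3/22
  P(Y=2) = 1/22 + 0 = 1/22
  P(Y=3) = 0 + 3/22 = 3/22
H(X|Y) = Σ_y P(y)·H(X|Y=y):
  Y=0: P(Y=0) = 15/22, P(X|Y=0) = (1/15, 14/15) → H(X|Y=0) = 0.353359
  Y=1: P(Y=1) = 3/22, P(X|Y=1) = (1/3, 2/3) → H(X|Y=1) = 0.918296
  Y=2: P(Y=2) = 1/22, P(X|Y=2) = (1, 0) → H(X|Y=2) = 0.000000
  Y=3: P(Y=3) = 3/22, P(X|Y=3) = (0, 1) → H(X|Y=3) = 0.000000
H(X|Y) = (15/22)·0.353359 + (3/22)·0.918296 + (1/22)·0.000000 + (3/22)·0.000000 = 0.36615 bits

I(X;Y) = H(X) - H(X|Y) = 0.57464 - 0.36615 = 0.2085 bits

Cross-check via I(X;Y) = H(X) + H(Y) - H(X,Y): computing H(Y) from the column sums and H(X,Y) from the 8 cells in the same way gives H(Y) = 1.36338 bits and H(X,Y) = 1.72953 bits, so
I(X;Y) = 0.57464 + 1.36338 - 1.72953 = 0.2085 bits ✓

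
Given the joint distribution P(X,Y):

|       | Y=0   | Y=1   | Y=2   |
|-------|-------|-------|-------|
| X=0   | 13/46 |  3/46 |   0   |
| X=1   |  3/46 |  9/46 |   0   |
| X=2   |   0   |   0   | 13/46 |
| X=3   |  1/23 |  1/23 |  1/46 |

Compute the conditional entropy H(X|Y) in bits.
0.9438 bits

H(X|Y) = H(X,Y) - H(Y)

H(X,Y) = -Σ_{x,y} P(x,y) log₂ P(x,y). Per-cell terms -P(x,y)·log₂P(x,y):
  X=0: 0.51523, 0.25687, 0.00000
  X=1: 0.25687, 0.46049, 0.00000
  X=2: 0.00000, 0.00000, 0.51523
  X=3: 0.19668, 0.19668, 0.12008
  (cells with P = 0 contribute 0)
Sum of the 12 terms: H(X,Y) = 2.5181 bits

Marginal of Y (column sums):
  P(Y=0) = 13/46 + 3/46 + 0 + 1/23 = 9/23
  P(Y=1) = 3/46 + 9/46 + 0 + 1/23 = 7/23
  P(Y=2) = 0 + 0 + 13/46 + 1/46 = 7/23
H(Y) = -[(9/23)·log₂(9/23) + (7/23)·log₂(7/23) + (7/23)·log₂(7/23)]
  = 0.52968 + 0.52232 + 0.52232 = 1.5743 bits

H(X|Y) = H(X,Y) - H(Y) = 2.5181 - 1.5743 = 0.9438 bits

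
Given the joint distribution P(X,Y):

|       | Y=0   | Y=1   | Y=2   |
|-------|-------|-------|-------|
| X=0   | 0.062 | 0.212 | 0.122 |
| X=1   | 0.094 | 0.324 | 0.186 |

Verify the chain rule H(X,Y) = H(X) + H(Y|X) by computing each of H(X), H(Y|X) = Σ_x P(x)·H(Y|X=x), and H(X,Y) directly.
H(X) = 0.9686 bits, H(Y|X) = 1.4237 bits, H(X,Y) = 2.3922 bits

Marginal of X (row sums):
  P(X=0) = 0.062 + 0.212 + 0.122 = 0.396
  P(X=1) = 0.094 + 0.324 + 0.186 = 0.604
H(X) = -[0.396·log₂(0.396) + 0.604·log₂(0.604)]
  = 0.52923 + 0.43934 = 0.9686 bits

H(Y|X) = Σ_x P(x)·H(Y|X=x):
  X=0: P(X=0) = 0.396, P(Y|X=0) = (31/198, 53/99, 61/198) → H(Y|X=0) = 1.42474
  X=1: P(X=1) = 0.604, P(Y|X=1) = (47/302, 81/151, 93/302) → H(Y|X=1) = 1.42296
H(Y|X) = 0.396·1.42474 + 0.604·1.42296 = 1.4237 bits

H(X,Y) = -Σ_{x,y} P(x,y) log₂ P(x,y). Per-cell terms -P(x,y)·log₂P(x,y):
  X=0: 0.24872, 0.47443, 0.37028
  X=1: 0.32065, 0.52680, 0.45135
Sum of the 6 terms: H(X,Y) = 2.3922 bits

Chain rule check:
  H(X) + H(Y|X) = 0.9686 + 1.4237 = 2.3923 bits
  H(X,Y) = 2.3922 bits
✓ Chain rule verified (Δ = 0.0001 is 4-dp rounding noise: each of the three values was rounded independently).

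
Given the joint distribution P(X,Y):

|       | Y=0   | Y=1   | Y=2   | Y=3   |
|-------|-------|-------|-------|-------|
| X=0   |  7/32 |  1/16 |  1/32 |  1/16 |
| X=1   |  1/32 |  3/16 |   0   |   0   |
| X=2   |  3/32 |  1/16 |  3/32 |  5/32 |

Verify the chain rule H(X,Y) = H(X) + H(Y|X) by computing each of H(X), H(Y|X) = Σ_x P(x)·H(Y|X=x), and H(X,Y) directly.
H(X) = 1.5382 bits, H(Y|X) = 1.5155 bits, H(X,Y) = 3.0537 bits

Marginal of X (row sums):
  P(X=0) = 7/32 + 1/16 + 1/32 + 1/16 = 3/8
  P(X=1) = 1/32 + 3/16 + 0 + 0 = 7/32
  P(X=2) = 3/32 + 1/16 + 3/32 + 5/32 = 13/32
H(X) = -[(3/8)·log₂(3/8) + (7/32)·log₂(7/32) + (13/32)·log₂(13/32)]
  = 0.53064 + 0.47964 + 0.52795 = 1.5382 bits

H(Y|X) = Σ_x P(x)·H(Y|X=x):
  X=0: P(X=0) = 3/8, P(Y|X=0) = (7/12, 1/6, 1/12, 1/6) → H(Y|X=0) = 1.61401
  X=1: P(X=1) = 7/32, P(Y|X=1) = (1/7, 6/7, 0, 0) → H(Y|X=1) = 0.59167
  X=2: P(X=2) = 13/32, P(Y|X=2) = (3/13, 2/13, 3/13, 5/13) → H(Y|X=2) = 1.92202
H(Y|X) = (3/8)·1.61401 + (7/32)·0.59167 + (13/32)·1.92202 = 1.5155 bits

H(X,Y) = -Σ_{x,y} P(x,y) log₂ P(x,y). Per-cell terms -P(x,y)·log₂P(x,y):
  X=0: 0.47964, 0.25000, 0.15625, 0.25000
  X=1: 0.15625, 0.45282, 0.00000, 0.00000
  X=2: 0.32016, 0.25000, 0.32016, 0.41845
  (cells with P = 0 contribute 0)
Sum of the 12 terms: H(X,Y) = 3.0537 bits

Chain rule check:
  H(X) + H(Y|X) = 1.5382 + 1.5155 = 3.0537 bits
  H(X,Y) = 3.0537 bits
✓ Chain rule verified.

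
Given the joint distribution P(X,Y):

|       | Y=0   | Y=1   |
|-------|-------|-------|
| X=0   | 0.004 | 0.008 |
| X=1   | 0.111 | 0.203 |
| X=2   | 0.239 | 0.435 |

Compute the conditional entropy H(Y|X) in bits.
0.9376 bits

H(Y|X) = H(X,Y) - H(X)

H(X,Y) = -Σ_{x,y} P(x,y) log₂ P(x,y). Per-cell terms -P(x,y)·log₂P(x,y):
  X=0: 0.0319, 0.0557
  X=1: 0.3520, 0.4670
  X=2: 0.4935, 0.5224
Sum of the 6 terms: H(X,Y) = 1.9225 bits

Marginal of X (row sums):
  P(X=0) = 0.004 + 0.008 = 0.012
  P(X=1) = 0.111 + 0.203 = 0.314
  P(X=2) = 0.239 + 0.435 = 0.674
H(X) = -[0.012·log₂(0.012) + 0.314·log₂(0.314) + 0.674·log₂(0.674)]
  = 0.0766 + 0.5247 + 0.3836 = 0.9849 bits

H(Y|X) = H(X,Y) - H(X) = 1.9225 - 0.9849 = 0.9376 bits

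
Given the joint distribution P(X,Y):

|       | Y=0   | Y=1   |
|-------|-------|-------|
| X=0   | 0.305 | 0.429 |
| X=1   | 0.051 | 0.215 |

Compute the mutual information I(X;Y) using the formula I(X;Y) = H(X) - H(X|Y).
0.0329 bits

I(X;Y) = H(X) - H(X|Y)

Marginal of X (row sums):
  P(X=0) = 0.305 + 0.429 = 0.734
  P(X=1) = 0.051 + 0.215 = 0.266
H(X) = -[0.734·log₂(0.734) + 0.266·log₂(0.266)]
  = 0.327473 + 0.508193 = 0.835666 bits

Marginal of Y (column sums):
  P(Y=0) = 0.305 + 0.051 = 0.356
  P(Y=1) = 0.429 + 0.215 = 0.644
H(X|Y) = Σ_y P(y)·H(X|Y=y):
  Y=0: P(Y=0) = 0.356, P(X|Y=0) = (305/356, 51/356) → H(X|Y=0) = 0.592709
  Y=1: P(Y=1) = 0.644, P(X|Y=1) = (429/644, 215/644) → H(X|Y=1) = 0.918813
H(X|Y) = 0.356·0.592709 + 0.644·0.918813 = 0.802720 bits

I(X;Y) = H(X) - H(X|Y) = 0.835666 - 0.802720 = 0.0329 bits

Cross-check via I(X;Y) = H(X) + H(Y) - H(X,Y): computing H(Y) from the column sums and H(X,Y) from the 4 cells in the same way gives H(Y) = 0.939313 bits and H(X,Y) = 1.742032 bits, so
I(X;Y) = 0.835666 + 0.939313 - 1.742032 = 0.0329 bits ✓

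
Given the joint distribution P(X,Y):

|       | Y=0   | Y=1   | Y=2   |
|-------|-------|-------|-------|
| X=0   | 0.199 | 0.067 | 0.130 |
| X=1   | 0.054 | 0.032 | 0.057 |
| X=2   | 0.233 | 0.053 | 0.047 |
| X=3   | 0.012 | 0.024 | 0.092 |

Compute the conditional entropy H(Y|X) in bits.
1.3349 bits

H(Y|X) = H(X,Y) - H(X)

H(X,Y) = -Σ_{x,y} P(x,y) log₂ P(x,y). Per-cell terms -P(x,y)·log₂P(x,y):
  X=0: 0.46350, 0.26128, 0.38264
  X=1: 0.22739, 0.15891, 0.23557
  X=2: 0.48967, 0.22461, 0.20733
  X=3: 0.07657, 0.12914, 0.31668
Sum of the 12 terms: H(X,Y) = 3.1733 bits

Marginal of X (row sums):
  P(X=0) = 0.199 + 0.067 + 0.130 = 0.396
  P(X=1) = 0.054 + 0.032 + 0.057 = 0.143
  P(X=2) = 0.233 + 0.053 + 0.047 = 0.333
  P(X=3) = 0.012 + 0.024 + 0.092 = 0.128
H(X) = -[0.396·log₂(0.396) + 0.143·log₂(0.143) + 0.333·log₂(0.333) + 0.128·log₂(0.128)]
  = 0.52923 + 0.40125 + 0.52827 + 0.37962 = 1.8384 bits

H(Y|X) = H(X,Y) - H(X) = 3.1733 - 1.8384 = 1.3349 bits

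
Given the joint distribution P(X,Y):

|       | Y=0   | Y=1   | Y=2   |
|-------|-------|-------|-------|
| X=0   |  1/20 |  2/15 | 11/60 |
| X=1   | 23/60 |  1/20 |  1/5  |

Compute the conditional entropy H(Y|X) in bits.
1.3151 bits

H(Y|X) = H(X,Y) - H(X)

H(X,Y) = -Σ_{x,y} P(x,y) log₂ P(x,y). Per-cell terms -P(x,y)·log₂P(x,y):
  X=0: 0.216096, 0.387585, 0.448701
  X=1: 0.530276, 0.216096, 0.464386
Sum of the 6 terms: H(X,Y) = 2.26314 bits

Marginal of X (row sums):
  P(X=0) = 1/20 + 2/15 + 11/60 = 11/30
  P(X=1) = 23/60 + 1/20 + 1/5 = 19/30
H(X) = -[(11/30)·log₂(11/30) + (19/30)·log₂(19/30)]
  = 0.530735 + 0.417343 = 0.94808 bits

H(Y|X) = H(X,Y) - H(X) = 2.26314 - 0.94808 = 1.3151 bits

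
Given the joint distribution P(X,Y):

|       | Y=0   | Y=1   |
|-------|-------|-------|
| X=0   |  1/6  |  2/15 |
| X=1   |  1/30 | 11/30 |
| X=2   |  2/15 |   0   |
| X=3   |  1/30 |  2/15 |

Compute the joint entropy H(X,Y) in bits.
2.4514 bits

H(X,Y) = -Σ_{x,y} P(x,y) log₂ P(x,y). Per-cell terms -P(x,y)·log₂P(x,y):
  X=0: 0.430827, 0.387585
  X=1: 0.163563, 0.530735
  X=2: 0.387585, 0.000000
  X=3: 0.163563, 0.387585
  (cells with P = 0 contribute 0)
Sum of the 8 terms: H(X,Y) = 2.4514 bits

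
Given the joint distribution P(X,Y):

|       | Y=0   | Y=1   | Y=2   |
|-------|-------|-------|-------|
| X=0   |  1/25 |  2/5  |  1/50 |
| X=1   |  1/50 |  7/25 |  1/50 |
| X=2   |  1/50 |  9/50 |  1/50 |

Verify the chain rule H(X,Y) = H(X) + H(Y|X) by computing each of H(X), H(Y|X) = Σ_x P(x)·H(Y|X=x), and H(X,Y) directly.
H(X) = 1.5219 bits, H(Y|X) = 0.7165 bits, H(X,Y) = 2.2384 bits

Marginal of X (row sums):
  P(X=0) = 1/25 + 2/5 + 1/50 = 23/50
  P(X=1) = 1/50 + 7/25 + 1/50 = 8/25
  P(X=2) = 1/50 + 9/50 + 1/50 = 11/50
H(X) = -[(23/50)·log₂(23/50) + (8/25)·log₂(8/25) + (11/50)·log₂(11/50)]
  = 0.515335 + 0.526034 + 0.480573 = 1.5219 bits

H(Y|X) = Σ_x P(x)·H(Y|X=x):
  X=0: P(X=0) = 23/50, P(Y|X=0) = (2/23, 20/23, 1/23) → H(Y|X=0) = 0.678407
  X=1: P(X=1) = 8/25, P(Y|X=1) = (1/16, 7/8, 1/16) → H(Y|X=1) = 0.668564
  X=2: P(X=2) = 11/50, P(Y|X=2) = (1/11, 9/11, 1/11) → H(Y|X=2) = 0.865857
H(Y|X) = (23/50)·0.678407 + (8/25)·0.668564 + (11/50)·0.865857 = 0.7165 bits

H(X,Y) = -Σ_{x,y} P(x,y) log₂ P(x,y). Per-cell terms -P(x,y)·log₂P(x,y):
  X=0: 0.185754, 0.528771, 0.112877
  X=1: 0.112877, 0.514220, 0.112877
  X=2: 0.112877, 0.445308, 0.112877
Sum of the 9 terms: H(X,Y) = 2.2384 bits

Chain rule check:
  H(X) + H(Y|X) = 1.5219 + 0.7165 = 2.2384 bits
  H(X,Y) = 2.2384 bits
✓ Chain rule verified.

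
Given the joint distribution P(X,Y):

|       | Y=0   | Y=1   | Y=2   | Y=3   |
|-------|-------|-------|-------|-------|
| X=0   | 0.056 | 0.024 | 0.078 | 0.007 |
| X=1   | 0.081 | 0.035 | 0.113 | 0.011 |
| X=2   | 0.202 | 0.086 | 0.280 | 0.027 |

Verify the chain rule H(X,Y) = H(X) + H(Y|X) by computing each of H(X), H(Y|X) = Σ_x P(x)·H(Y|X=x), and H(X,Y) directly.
H(X) = 1.3687 bits, H(Y|X) = 1.6459 bits, H(X,Y) = 3.0146 bits

Marginal of X (row sums):
  P(X=0) = 0.056 + 0.024 + 0.078 + 0.007 = 0.165
  P(X=1) = 0.081 + 0.035 + 0.113 + 0.011 = 0.240
  P(X=2) = 0.202 + 0.086 + 0.280 + 0.027 = 0.595
H(X) = -[0.165·log₂(0.165) + 0.240·log₂(0.240) + 0.595·log₂(0.595)]
  = 0.42891 + 0.49413 + 0.44568 = 1.3687 bits

H(Y|X) = Σ_x P(x)·H(Y|X=x):
  X=0: P(X=0) = 0.165, P(Y|X=0) = (56/165, 8/55, 26/55, 7/165) → H(Y|X=0) = 1.63806
  X=1: P(X=1) = 0.240, P(Y|X=1) = (27/80, 7/48, 113/240, 11/240) → H(Y|X=1) = 1.64945
  X=2: P(X=2) = 0.595, P(Y|X=2) = (202/595, 86/595, 8/17, 27/595) → H(Y|X=2) = 1.64666
H(Y|X) = 0.165·1.63806 + 0.240·1.64945 + 0.595·1.64666 = 1.6459 bits

H(X,Y) = -Σ_{x,y} P(x,y) log₂ P(x,y). Per-cell terms -P(x,y)·log₂P(x,y):
  X=0: 0.23287, 0.12914, 0.28707, 0.05011
  X=1: 0.29370, 0.16928, 0.35545, 0.07157
  X=2: 0.46613, 0.30440, 0.51422, 0.14069
Sum of the 12 terms: H(X,Y) = 3.0146 bits

Chain rule check:
  H(X) + H(Y|X) = 1.3687 + 1.6459 = 3.0146 bits
  H(X,Y) = 3.0146 bits
✓ Chain rule verified.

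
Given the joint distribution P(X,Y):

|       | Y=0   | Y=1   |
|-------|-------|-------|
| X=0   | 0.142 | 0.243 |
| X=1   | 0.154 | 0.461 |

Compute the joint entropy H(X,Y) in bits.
1.8265 bits

H(X,Y) = -Σ_{x,y} P(x,y) log₂ P(x,y). Per-cell terms -P(x,y)·log₂P(x,y):
  X=0: 0.3999, 0.4960
  X=1: 0.4156, 0.5150
Sum of the 4 terms: H(X,Y) = 1.8265 bits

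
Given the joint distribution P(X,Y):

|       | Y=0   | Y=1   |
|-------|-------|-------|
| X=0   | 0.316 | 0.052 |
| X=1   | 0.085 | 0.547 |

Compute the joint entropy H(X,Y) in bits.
1.5254 bits

H(X,Y) = -Σ_{x,y} P(x,y) log₂ P(x,y). Per-cell terms -P(x,y)·log₂P(x,y):
  X=0: 0.5252, 0.2218
  X=1: 0.3023, 0.4761
Sum of the 4 terms: H(X,Y) = 1.5254 bits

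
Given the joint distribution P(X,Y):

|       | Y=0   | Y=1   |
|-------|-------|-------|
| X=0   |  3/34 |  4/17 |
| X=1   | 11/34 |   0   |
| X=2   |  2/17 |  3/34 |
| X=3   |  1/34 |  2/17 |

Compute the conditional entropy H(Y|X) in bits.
0.5825 bits

H(Y|X) = H(X,Y) - H(X)

H(X,Y) = -Σ_{x,y} P(x,y) log₂ P(x,y). Per-cell terms -P(x,y)·log₂P(x,y):
  X=0: 0.30904, 0.49117
  X=1: 0.52672, 0.00000
  X=2: 0.36323, 0.30904
  X=3: 0.14963, 0.36323
  (cells with P = 0 contribute 0)
Sum of the 8 terms: H(X,Y) = 2.5121 bits

Marginal of X (row sums):
  P(X=0) = 3/34 + 4/17 = 11/34
  P(X=1) = 11/34 + 0 = 11/34
  P(X=2) = 2/17 + 3/34 = 7/34
  P(X=3) = 1/34 + 2/17 = 5/34
H(X) = -[(11/34)·log₂(11/34) + (11/34)·log₂(11/34) + (7/34)·log₂(7/34) + (5/34)·log₂(5/34)]
  = 0.52672 + 0.52672 + 0.46943 + 0.40670 = 1.9296 bits

H(Y|X) = H(X,Y) - H(X) = 2.5121 - 1.9296 = 0.5825 bits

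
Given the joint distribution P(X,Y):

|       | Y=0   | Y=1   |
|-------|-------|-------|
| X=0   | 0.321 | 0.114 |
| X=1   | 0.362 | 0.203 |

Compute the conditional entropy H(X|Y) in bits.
0.9800 bits

H(X|Y) = H(X,Y) - H(Y)

H(X,Y) = -Σ_{x,y} P(x,y) log₂ P(x,y). Per-cell terms -P(x,y)·log₂P(x,y):
  X=0: 0.526233, 0.357150
  X=1: 0.530670, 0.466991
Sum of the 4 terms: H(X,Y) = 1.881044 bits

Marginal of Y (column sums):
  P(Y=0) = 0.321 + 0.362 = 0.683
  P(Y=1) = 0.114 + 0.203 = 0.317
H(Y) = -[0.683·log₂(0.683) + 0.317·log₂(0.317)]
  = 0.375679 + 0.525410 = 0.901089 bits

H(X|Y) = H(X,Y) - H(Y) = 1.881044 - 0.901089 = 0.9800 bits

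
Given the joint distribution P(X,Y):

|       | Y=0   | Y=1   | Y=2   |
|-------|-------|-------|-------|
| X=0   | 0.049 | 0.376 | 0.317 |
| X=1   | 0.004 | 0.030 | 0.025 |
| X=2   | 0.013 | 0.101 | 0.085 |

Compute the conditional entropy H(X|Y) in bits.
1.0238 bits

H(X|Y) = H(X,Y) - H(Y)

H(X,Y) = -Σ_{x,y} P(x,y) log₂ P(x,y). Per-cell terms -P(x,y)·log₂P(x,y):
  X=0: 0.21320, 0.53061, 0.52541
  X=1: 0.03186, 0.15177, 0.13305
  X=2: 0.08145, 0.33406, 0.30229
Sum of the 9 terms: H(X,Y) = 2.3037 bits

Marginal of Y (column sums):
  P(Y=0) = 0.049 + 0.004 + 0.013 = 0.066
  P(Y=1) = 0.376 + 0.030 + 0.101 = 0.507
  P(Y=2) = 0.317 + 0.025 + 0.085 = 0.427
H(Y) = -[0.066·log₂(0.066) + 0.507·log₂(0.507) + 0.427·log₂(0.427)]
  = 0.25881 + 0.49683 + 0.52422 = 1.2799 bits

H(X|Y) = H(X,Y) - H(Y) = 2.3037 - 1.2799 = 1.0238 bits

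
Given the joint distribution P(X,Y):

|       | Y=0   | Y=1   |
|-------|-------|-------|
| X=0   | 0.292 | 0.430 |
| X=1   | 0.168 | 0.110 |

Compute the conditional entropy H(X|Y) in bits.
0.8294 bits

H(X|Y) = H(X,Y) - H(Y)

H(X,Y) = -Σ_{x,y} P(x,y) log₂ P(x,y). Per-cell terms -P(x,y)·log₂P(x,y):
  X=0: 0.51858, 0.52356
  X=1: 0.43234, 0.35029
Sum of the 4 terms: H(X,Y) = 1.8248 bits

Marginal of Y (column sums):
  P(Y=0) = 0.292 + 0.168 = 0.460
  P(Y=1) = 0.430 + 0.110 = 0.540
H(Y) = -[0.460·log₂(0.460) + 0.540·log₂(0.540)]
  = 0.51534 + 0.48004 = 0.9954 bits

H(X|Y) = H(X,Y) - H(Y) = 1.8248 - 0.9954 = 0.8294 bits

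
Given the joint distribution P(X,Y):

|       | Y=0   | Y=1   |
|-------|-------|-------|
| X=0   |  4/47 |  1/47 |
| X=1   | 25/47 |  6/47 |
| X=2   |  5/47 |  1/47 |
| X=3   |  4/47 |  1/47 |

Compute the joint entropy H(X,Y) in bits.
2.1670 bits

H(X,Y) = -Σ_{x,y} P(x,y) log₂ P(x,y). Per-cell terms -P(x,y)·log₂P(x,y):
  X=0: 0.3025, 0.1182
  X=1: 0.4844, 0.3791
  X=2: 0.3439, 0.1182
  X=3: 0.3025, 0.1182
Sum of the 8 terms: H(X,Y) = 2.1670 bits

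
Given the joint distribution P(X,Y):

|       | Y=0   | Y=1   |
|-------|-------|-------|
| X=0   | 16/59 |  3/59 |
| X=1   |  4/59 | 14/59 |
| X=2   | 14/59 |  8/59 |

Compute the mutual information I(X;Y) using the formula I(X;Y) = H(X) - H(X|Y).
0.1947 bits

I(X;Y) = H(X) - H(X|Y)

Marginal of X (row sums):
  P(X=0) = 16/59 + 3/59 = 19/59
  P(X=1) = 4/59 + 14/59 = 18/59
  P(X=2) = 14/59 + 8/59 = 22/59
H(X) = -[(19/59)·log₂(19/59) + (18/59)·log₂(18/59) + (22/59)·log₂(22/59)]
  = 0.5264338 + 0.5225242 + 0.5306890 = 1.579647 bits

Marginal of Y (column sums):
  P(Y=0) = 16/59 + 4/59 + 14/59 = 34/59
  P(Y=1) = 3/59 + 14/59 + 8/59 = 25/59
H(X|Y) = Σ_y P(y)·H(X|Y=y):
  Y=0: P(Y=0) = 34/59, P(X|Y=0) = (8/17, 2/17, 7/17) → H(X|Y=0) = 1.4020814
  Y=1: P(Y=1) = 25/59, P(X|Y=1) = (3/25, 14/25, 8/25) → H(X|Y=1) = 1.3615419
H(X|Y) = (34/59)·1.4020814 + (25/59)·1.3615419 = 1.384904 bits

I(X;Y) = H(X) - H(X|Y) = 1.579647 - 1.384904 = 0.1947 bits

Cross-check via I(X;Y) = H(X) + H(Y) - H(X,Y): computing H(Y) from the column sums and H(X,Y) from the 6 cells in the same way gives H(Y) = 0.983149 bits and H(X,Y) = 2.368053 bits, so
I(X;Y) = 1.579647 + 0.983149 - 2.368053 = 0.1947 bits ✓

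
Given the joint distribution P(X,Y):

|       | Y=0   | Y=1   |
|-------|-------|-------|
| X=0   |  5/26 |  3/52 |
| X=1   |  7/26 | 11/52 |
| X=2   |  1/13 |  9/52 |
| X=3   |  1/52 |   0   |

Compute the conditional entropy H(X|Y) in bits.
1.5204 bits

H(X|Y) = H(X,Y) - H(Y)

H(X,Y) = -Σ_{x,y} P(x,y) log₂ P(x,y). Per-cell terms -P(x,y)·log₂P(x,y):
  X=0: 0.45741, 0.23743
  X=1: 0.50968, 0.47406
  X=2: 0.28465, 0.43797
  X=3: 0.10962, 0.00000
  (cells with P = 0 contribute 0)
Sum of the 8 terms: H(X,Y) = 2.5108 bits

Marginal of Y (column sums):
  P(Y=0) = 5/26 + 7/26 + 1/13 + 1/52 = 29/52
  P(Y=1) = 3/52 + 11/52 + 9/52 + 0 = 23/52
H(Y) = -[(29/52)·log₂(29/52) + (23/52)·log₂(23/52)]
  = 0.46983 + 0.52054 = 0.9904 bits

H(X|Y) = H(X,Y) - H(Y) = 2.5108 - 0.9904 = 1.5204 bits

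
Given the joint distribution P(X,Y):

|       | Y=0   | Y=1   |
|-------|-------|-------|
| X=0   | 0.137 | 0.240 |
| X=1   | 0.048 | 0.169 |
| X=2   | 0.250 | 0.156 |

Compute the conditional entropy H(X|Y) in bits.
1.4611 bits

H(X|Y) = H(X,Y) - H(Y)

H(X,Y) = -Σ_{x,y} P(x,y) log₂ P(x,y). Per-cell terms -P(x,y)·log₂P(x,y):
  X=0: 0.3929, 0.4941
  X=1: 0.2103, 0.4335
  X=2: 0.5000, 0.4181
Sum of the 6 terms: H(X,Y) = 2.4489 bits

Marginal of Y (column sums):
  P(Y=0) = 0.137 + 0.048 + 0.250 = 0.435
  P(Y=1) = 0.240 + 0.169 + 0.156 = 0.565
H(Y) = -[0.435·log₂(0.435) + 0.565·log₂(0.565)]
  = 0.5224 + 0.4654 = 0.9878 bits

H(X|Y) = H(X,Y) - H(Y) = 2.4489 - 0.9878 = 1.4611 bits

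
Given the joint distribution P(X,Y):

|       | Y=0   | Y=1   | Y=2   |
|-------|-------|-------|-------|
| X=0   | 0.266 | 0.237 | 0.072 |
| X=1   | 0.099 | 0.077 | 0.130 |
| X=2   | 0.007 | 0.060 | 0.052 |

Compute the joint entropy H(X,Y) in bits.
2.7870 bits

H(X,Y) = -Σ_{x,y} P(x,y) log₂ P(x,y). Per-cell terms -P(x,y)·log₂P(x,y):
  X=0: 0.50819, 0.49226, 0.27330
  X=1: 0.33031, 0.28482, 0.38264
  X=2: 0.05011, 0.24353, 0.22180
Sum of the 9 terms: H(X,Y) = 2.7870 bits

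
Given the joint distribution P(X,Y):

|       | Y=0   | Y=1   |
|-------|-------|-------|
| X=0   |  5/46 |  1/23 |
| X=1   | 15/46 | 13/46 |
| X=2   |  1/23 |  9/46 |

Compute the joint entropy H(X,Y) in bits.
2.2443 bits

H(X,Y) = -Σ_{x,y} P(x,y) log₂ P(x,y). Per-cell terms -P(x,y)·log₂P(x,y):
  X=0: 0.3480, 0.1967
  X=1: 0.5272, 0.5152
  X=2: 0.1967, 0.4605
Sum of the 6 terms: H(X,Y) = 2.2443 bits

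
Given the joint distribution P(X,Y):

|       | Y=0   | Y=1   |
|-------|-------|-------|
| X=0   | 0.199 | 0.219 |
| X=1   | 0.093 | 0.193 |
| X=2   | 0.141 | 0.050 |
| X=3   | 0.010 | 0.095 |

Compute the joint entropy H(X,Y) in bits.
2.7237 bits

H(X,Y) = -Σ_{x,y} P(x,y) log₂ P(x,y). Per-cell terms -P(x,y)·log₂P(x,y):
  X=0: 0.4635, 0.4798
  X=1: 0.3187, 0.4581
  X=2: 0.3985, 0.2161
  X=3: 0.0664, 0.3226
Sum of the 8 terms: H(X,Y) = 2.7237 bits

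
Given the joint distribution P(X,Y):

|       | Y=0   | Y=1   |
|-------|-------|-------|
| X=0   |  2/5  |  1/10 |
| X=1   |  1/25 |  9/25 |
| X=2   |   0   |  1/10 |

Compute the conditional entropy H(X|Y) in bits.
0.9199 bits

H(X|Y) = H(X,Y) - H(Y)

H(X,Y) = -Σ_{x,y} P(x,y) log₂ P(x,y). Per-cell terms -P(x,y)·log₂P(x,y):
  X=0: 0.52877, 0.33219
  X=1: 0.18575, 0.53062
  X=2: 0.00000, 0.33219
  (cells with P = 0 contribute 0)
Sum of the 6 terms: H(X,Y) = 1.9095 bits

Marginal of Y (column sums):
  P(Y=0) = 2/5 + 1/25 + 0 = 11/25
  P(Y=1) = 1/10 + 9/25 + 1/10 = 14/25
H(Y) = -[(11/25)·log₂(11/25) + (14/25)·log₂(14/25)]
  = 0.52115 + 0.46844 = 0.9896 bits

H(X|Y) = H(X,Y) - H(Y) = 1.9095 - 0.9896 = 0.9199 bits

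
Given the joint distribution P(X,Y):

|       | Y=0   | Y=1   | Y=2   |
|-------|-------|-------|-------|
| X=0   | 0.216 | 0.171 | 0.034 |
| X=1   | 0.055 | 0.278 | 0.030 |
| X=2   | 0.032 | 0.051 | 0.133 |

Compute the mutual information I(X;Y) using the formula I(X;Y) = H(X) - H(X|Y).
0.2780 bits

I(X;Y) = H(X) - H(X|Y)

Marginal of X (row sums):
  P(X=0) = 0.216 + 0.171 + 0.034 = 0.421
  P(X=1) = 0.055 + 0.278 + 0.030 = 0.363
  P(X=2) = 0.032 + 0.051 + 0.133 = 0.216
H(X) = -[0.421·log₂(0.421) + 0.363·log₂(0.363) + 0.216·log₂(0.216)]
  = 0.52545 + 0.53069 + 0.47755 = 1.5337 bits

Marginal of Y (column sums):
  P(Y=0) = 0.216 + 0.055 + 0.032 = 0.303
  P(Y=1) = 0.171 + 0.278 + 0.051 = 0.500
  P(Y=2) = 0.034 + 0.030 + 0.133 = 0.197
H(X|Y) = Σ_y P(y)·H(X|Y=y):
  Y=0: P(Y=0) = 0.303, P(X|Y=0) = (72/101, 55/303, 32/303) → H(X|Y=0) = 1.13746
  Y=1: P(Y=1) = 0.500, P(X|Y=1) = (171/500, 139/250, 51/500) → H(X|Y=1) = 1.33616
  Y=2: P(Y=2) = 0.197, P(X|Y=2) = (34/197, 30/197, 133/197) → H(X|Y=2) = 1.23356
H(X|Y) = 0.303·1.13746 + 0.500·1.33616 + 0.197·1.23356 = 1.2557 bits

I(X;Y) = H(X) - H(X|Y) = 1.5337 - 1.2557 = 0.2780 bits

Cross-check via I(X;Y) = H(X) + H(Y) - H(X,Y): computing H(Y) from the column sums and H(X,Y) from the 9 cells in the same way gives H(Y) = 1.4837 bits and H(X,Y) = 2.7394 bits, so
I(X;Y) = 1.5337 + 1.4837 - 2.7394 = 0.2780 bits ✓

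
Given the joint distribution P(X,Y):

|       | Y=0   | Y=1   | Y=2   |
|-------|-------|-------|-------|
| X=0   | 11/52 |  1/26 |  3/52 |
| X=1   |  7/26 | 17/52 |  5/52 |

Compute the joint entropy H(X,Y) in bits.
2.2541 bits

H(X,Y) = -Σ_{x,y} P(x,y) log₂ P(x,y). Per-cell terms -P(x,y)·log₂P(x,y):
  X=0: 0.47406, 0.18079, 0.23743
  X=1: 0.50968, 0.52732, 0.32486
Sum of the 6 terms: H(X,Y) = 2.2541 bits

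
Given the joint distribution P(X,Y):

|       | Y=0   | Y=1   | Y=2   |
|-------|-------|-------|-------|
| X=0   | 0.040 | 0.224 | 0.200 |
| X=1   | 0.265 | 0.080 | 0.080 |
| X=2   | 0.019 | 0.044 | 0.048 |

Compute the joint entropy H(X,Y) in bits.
2.7416 bits

H(X,Y) = -Σ_{x,y} P(x,y) log₂ P(x,y). Per-cell terms -P(x,y)·log₂P(x,y):
  X=0: 0.1858, 0.4835, 0.4644
  X=1: 0.5077, 0.2915, 0.2915
  X=2: 0.1086, 0.1983, 0.2103
Sum of the 9 terms: H(X,Y) = 2.7416 bits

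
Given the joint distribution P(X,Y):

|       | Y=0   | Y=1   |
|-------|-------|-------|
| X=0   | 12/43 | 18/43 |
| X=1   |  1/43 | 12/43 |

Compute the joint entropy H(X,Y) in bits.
1.6798 bits

H(X,Y) = -Σ_{x,y} P(x,y) log₂ P(x,y). Per-cell terms -P(x,y)·log₂P(x,y):
  X=0: 0.51385, 0.52591
  X=1: 0.12619, 0.51385
Sum of the 4 terms: H(X,Y) = 1.6798 bits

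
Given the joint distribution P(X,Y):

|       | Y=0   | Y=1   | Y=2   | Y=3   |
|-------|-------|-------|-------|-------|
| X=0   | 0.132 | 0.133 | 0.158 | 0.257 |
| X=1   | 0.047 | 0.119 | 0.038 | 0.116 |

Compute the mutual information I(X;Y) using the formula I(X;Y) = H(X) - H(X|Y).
0.0316 bits

I(X;Y) = H(X) - H(X|Y)

Marginal of X (row sums):
  P(X=0) = 0.132 + 0.133 + 0.158 + 0.257 = 0.680
  P(X=1) = 0.047 + 0.119 + 0.038 + 0.116 = 0.320
H(X) = -[0.680·log₂(0.680) + 0.320·log₂(0.320)]
  = 0.37835 + 0.52603 = 0.90438 bits

Marginal of Y (column sums):
  P(Y=0) = 0.132 + 0.047 = 0.179
  P(Y=1) = 0.133 + 0.119 = 0.252
  P(Y=2) = 0.158 + 0.038 = 0.196
  P(Y=3) = 0.257 + 0.116 = 0.373
H(X|Y) = Σ_y P(y)·H(X|Y=y):
  Y=0: P(Y=0) = 0.179, P(X|Y=0) = (132/179, 47/179) → H(X|Y=0) = 0.83060
  Y=1: P(Y=1) = 0.252, P(X|Y=1) = (19/36, 17/36) → H(X|Y=1) = 0.99777
  Y=2: P(Y=2) = 0.196, P(X|Y=2) = (79/98, 19/98) → H(X|Y=2) = 0.70951
  Y=3: P(Y=3) = 0.373, P(X|Y=3) = (257/373, 116/373) → H(X|Y=3) = 0.89432
H(X|Y) = 0.179·0.83060 + 0.252·0.99777 + 0.196·0.70951 + 0.373·0.89432 = 0.87276 bits

I(X;Y) = H(X) - H(X|Y) = 0.90438 - 0.87276 = 0.0316 bits

Cross-check via I(X;Y) = H(X) + H(Y) - H(X,Y): computing H(Y) from the column sums and H(X,Y) from the 8 cells in the same way gives H(Y) = 1.93687 bits and H(X,Y) = 2.80963 bits, so
I(X;Y) = 0.90438 + 1.93687 - 2.80963 = 0.0316 bits ✓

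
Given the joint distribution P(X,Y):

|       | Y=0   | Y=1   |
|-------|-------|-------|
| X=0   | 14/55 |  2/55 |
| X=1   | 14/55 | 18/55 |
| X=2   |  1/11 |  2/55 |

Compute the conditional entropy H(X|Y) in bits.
1.2236 bits

H(X|Y) = H(X,Y) - H(Y)

H(X,Y) = -Σ_{x,y} P(x,y) log₂ P(x,y). Per-cell terms -P(x,y)·log₂P(x,y):
  X=0: 0.502474, 0.173868
  X=1: 0.502474, 0.527379
  X=2: 0.314494, 0.173868
Sum of the 6 terms: H(X,Y) = 2.19456 bits

Marginal of Y (column sums):
  P(Y=0) = 14/55 + 14/55 + 1/11 = 3/5
  P(Y=1) = 2/55 + 18/55 + 2/55 = 2/5
H(Y) = -[(3/5)·log₂(3/5) + (2/5)·log₂(2/5)]
  = 0.442179 + 0.528771 = 0.97095 bits

H(X|Y) = H(X,Y) - H(Y) = 2.19456 - 0.97095 = 1.2236 bits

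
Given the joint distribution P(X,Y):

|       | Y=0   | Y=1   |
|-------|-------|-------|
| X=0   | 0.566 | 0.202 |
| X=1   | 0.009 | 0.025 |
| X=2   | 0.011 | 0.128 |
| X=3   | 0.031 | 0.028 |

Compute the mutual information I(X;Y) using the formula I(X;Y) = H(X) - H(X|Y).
0.1790 bits

I(X;Y) = H(X) - H(X|Y)

Marginal of X (row sums):
  P(X=0) = 0.566 + 0.202 = 0.768
  P(X=1) = 0.009 + 0.025 = 0.034
  P(X=2) = 0.011 + 0.128 = 0.139
  P(X=3) = 0.031 + 0.028 = 0.059
H(X) = -[0.768·log₂(0.768) + 0.034·log₂(0.034) + 0.139·log₂(0.139) + 0.059·log₂(0.059)]
  = 0.29247 + 0.16586 + 0.39571 + 0.24091 = 1.09495 bits

Marginal of Y (column sums):
  P(Y=0) = 0.566 + 0.009 + 0.011 + 0.031 = 0.617
  P(Y=1) = 0.202 + 0.025 + 0.128 + 0.028 = 0.383
H(X|Y) = Σ_y P(y)·H(X|Y=y):
  Y=0: P(Y=0) = 0.617, P(X|Y=0) = (566/617, 9/617, 11/617, 31/617) → H(X|Y=0) = 0.52352
  Y=1: P(Y=1) = 0.383, P(X|Y=1) = (202/383, 25/383, 128/383, 28/383) → H(X|Y=1) = 1.54814
H(X|Y) = 0.617·0.52352 + 0.383·1.54814 = 0.91595 bits

I(X;Y) = H(X) - H(X|Y) = 1.09495 - 0.91595 = 0.1790 bits

Cross-check via I(X;Y) = H(X) + H(Y) - H(X,Y): computing H(Y) from the column sums and H(X,Y) from the 8 cells in the same way gives H(Y) = 0.96013 bits and H(X,Y) = 1.87608 bits, so
I(X;Y) = 1.09495 + 0.96013 - 1.87608 = 0.1790 bits ✓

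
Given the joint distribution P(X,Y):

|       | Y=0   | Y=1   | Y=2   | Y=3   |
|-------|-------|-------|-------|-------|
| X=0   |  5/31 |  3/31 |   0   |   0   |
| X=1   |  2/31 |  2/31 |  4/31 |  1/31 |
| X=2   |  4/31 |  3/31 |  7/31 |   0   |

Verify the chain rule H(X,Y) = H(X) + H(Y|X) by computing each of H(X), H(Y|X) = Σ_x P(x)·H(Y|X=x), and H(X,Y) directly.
H(X) = 1.5403 bits, H(Y|X) = 1.4536 bits, H(X,Y) = 2.9938 bits

Marginal of X (row sums):
  P(X=0) = 5/31 + 3/31 + 0 + 0 = 8/31
  P(X=1) = 2/31 + 2/31 + 4/31 + 1/31 = 9/31
  P(X=2) = 4/31 + 3/31 + 7/31 + 0 = 14/31
H(X) = -[(8/31)·log₂(8/31) + (9/31)·log₂(9/31) + (14/31)·log₂(14/31)]
  = 0.504309 + 0.518014 + 0.517928 = 1.5403 bits

H(Y|X) = Σ_x P(x)·H(Y|X=x):
  X=0: P(X=0) = 8/31, P(Y|X=0) = (5/8, 3/8, 0, 0) → H(Y|X=0) = 0.954434
  X=1: P(X=1) = 9/31, P(Y|X=1) = (2/9, 2/9, 4/9, 1/9) → H(Y|X=1) = 1.836592
  X=2: P(X=2) = 14/31, P(Y|X=2) = (2/7, 3/14, 1/2, 0) → H(Y|X=2) = 1.492614
H(Y|X) = (8/31)·0.954434 + (9/31)·1.836592 + (14/31)·1.492614 = 1.4536 bits

H(X,Y) = -Σ_{x,y} P(x,y) log₂ P(x,y). Per-cell terms -P(x,y)·log₂P(x,y):
  X=0: 0.424559, 0.326055, 0.000000, 0.000000
  X=1: 0.255109, 0.255109, 0.381187, 0.159813
  X=2: 0.381187, 0.326055, 0.484771, 0.000000
  (cells with P = 0 contribute 0)
Sum of the 12 terms: H(X,Y) = 2.9938 bits

Chain rule check:
  H(X) + H(Y|X) = 1.5403 + 1.4536 = 2.9939 bits
  H(X,Y) = 2.9938 bits
✓ Chain rule verified (Δ = 0.0001 is 4-dp rounding noise: each of the three values was rounded independently).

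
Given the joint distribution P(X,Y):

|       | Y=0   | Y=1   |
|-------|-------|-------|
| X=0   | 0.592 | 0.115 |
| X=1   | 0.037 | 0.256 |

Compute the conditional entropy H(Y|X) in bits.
0.6132 bits

H(Y|X) = H(X,Y) - H(X)

H(X,Y) = -Σ_{x,y} P(x,y) log₂ P(x,y). Per-cell terms -P(x,y)·log₂P(x,y):
  X=0: 0.44775, 0.35883
  X=1: 0.17598, 0.50324
Sum of the 4 terms: H(X,Y) = 1.4858 bits

Marginal of X (row sums):
  P(X=0) = 0.592 + 0.115 = 0.707
  P(X=1) = 0.037 + 0.256 = 0.293
H(X) = -[0.707·log₂(0.707) + 0.293·log₂(0.293)]
  = 0.35365 + 0.51891 = 0.8726 bits

H(Y|X) = H(X,Y) - H(X) = 1.4858 - 0.8726 = 0.6132 bits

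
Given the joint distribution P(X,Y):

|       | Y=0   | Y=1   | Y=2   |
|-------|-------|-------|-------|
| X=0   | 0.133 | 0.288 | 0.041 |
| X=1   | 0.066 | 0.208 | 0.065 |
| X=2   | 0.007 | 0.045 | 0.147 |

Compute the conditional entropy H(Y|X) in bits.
1.2304 bits

H(Y|X) = H(X,Y) - H(X)

H(X,Y) = -Σ_{x,y} P(x,y) log₂ P(x,y). Per-cell terms -P(x,y)·log₂P(x,y):
  X=0: 0.38710, 0.51721, 0.18894
  X=1: 0.25881, 0.47119, 0.25632
  X=2: 0.05011, 0.20133, 0.40662
Sum of the 9 terms: H(X,Y) = 2.7376 bits

Marginal of X (row sums):
  P(X=0) = 0.133 + 0.288 + 0.041 = 0.462
  P(X=1) = 0.066 + 0.208 + 0.065 = 0.339
  P(X=2) = 0.007 + 0.045 + 0.147 = 0.199
H(X) = -[0.462·log₂(0.462) + 0.339·log₂(0.339) + 0.199·log₂(0.199)]
  = 0.51468 + 0.52906 + 0.46350 = 1.5072 bits

H(Y|X) = H(X,Y) - H(X) = 2.7376 - 1.5072 = 1.2304 bits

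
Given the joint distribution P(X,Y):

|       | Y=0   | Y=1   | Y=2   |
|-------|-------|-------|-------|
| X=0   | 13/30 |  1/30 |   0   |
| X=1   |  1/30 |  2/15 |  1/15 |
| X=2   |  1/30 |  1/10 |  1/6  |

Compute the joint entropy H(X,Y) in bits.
2.4245 bits

H(X,Y) = -Σ_{x,y} P(x,y) log₂ P(x,y). Per-cell terms -P(x,y)·log₂P(x,y):
  X=0: 0.522795, 0.163563, 0.000000
  X=1: 0.163563, 0.387585, 0.260459
  X=2: 0.163563, 0.332193, 0.430827
  (cells with P = 0 contribute 0)
Sum of the 9 terms: H(X,Y) = 2.4245 bits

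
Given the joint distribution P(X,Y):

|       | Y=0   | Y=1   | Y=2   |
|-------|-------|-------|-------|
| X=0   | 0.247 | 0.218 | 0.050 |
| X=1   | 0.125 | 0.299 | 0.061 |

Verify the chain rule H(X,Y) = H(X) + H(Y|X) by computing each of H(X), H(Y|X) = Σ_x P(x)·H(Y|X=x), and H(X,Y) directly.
H(X) = 0.9994 bits, H(Y|X) = 1.3361 bits, H(X,Y) = 2.3354 bits

Marginal of X (row sums):
  P(X=0) = 0.247 + 0.218 + 0.050 = 0.515
  P(X=1) = 0.125 + 0.299 + 0.061 = 0.485
H(X) = -[0.515·log₂(0.515) + 0.485·log₂(0.485)]
  = 0.493038 + 0.506313 = 0.9994 bits

H(Y|X) = Σ_x P(x)·H(Y|X=x):
  X=0: P(X=0) = 0.515, P(Y|X=0) = (247/515, 218/515, 10/103) → H(Y|X=0) = 1.360072
  X=1: P(X=1) = 0.485, P(Y|X=1) = (25/97, 299/485, 61/485) → H(Y|X=1) = 1.310553
H(Y|X) = 0.515·1.360072 + 0.485·1.310553 = 1.3361 bits

H(X,Y) = -Σ_{x,y} P(x,y) log₂ P(x,y). Per-cell terms -P(x,y)·log₂P(x,y):
  X=0: 0.498302, 0.479077, 0.216096
  X=1: 0.375000, 0.520793, 0.246138
Sum of the 6 terms: H(X,Y) = 2.3354 bits

Chain rule check:
  H(X) + H(Y|X) = 0.9994 + 1.3361 = 2.3355 bits
  H(X,Y) = 2.3354 bits
✓ Chain rule verified (Δ = 0.0001 is 4-dp rounding noise: each of the three values was rounded independently).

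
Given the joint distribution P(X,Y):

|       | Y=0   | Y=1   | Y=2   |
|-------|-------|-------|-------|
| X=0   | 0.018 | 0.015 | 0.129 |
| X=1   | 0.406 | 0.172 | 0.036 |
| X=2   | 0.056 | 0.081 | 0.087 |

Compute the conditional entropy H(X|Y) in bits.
1.0283 bits

H(X|Y) = H(X,Y) - H(Y)

H(X,Y) = -Σ_{x,y} P(x,y) log₂ P(x,y). Per-cell terms -P(x,y)·log₂P(x,y):
  X=0: 0.10433, 0.09088, 0.38114
  X=1: 0.52798, 0.43680, 0.17265
  X=2: 0.23287, 0.29370, 0.30649
Sum of the 9 terms: H(X,Y) = 2.5468 bits

Marginal of Y (column sums):
  P(Y=0) = 0.018 + 0.406 + 0.056 = 0.480
  P(Y=1) = 0.015 + 0.172 + 0.081 = 0.268
  P(Y=2) = 0.129 + 0.036 + 0.087 = 0.252
H(Y) = -[0.480·log₂(0.480) + 0.268·log₂(0.268) + 0.252·log₂(0.252)]
  = 0.50827 + 0.50912 + 0.50110 = 1.5185 bits

H(X|Y) = H(X,Y) - H(Y) = 2.5468 - 1.5185 = 1.0283 bits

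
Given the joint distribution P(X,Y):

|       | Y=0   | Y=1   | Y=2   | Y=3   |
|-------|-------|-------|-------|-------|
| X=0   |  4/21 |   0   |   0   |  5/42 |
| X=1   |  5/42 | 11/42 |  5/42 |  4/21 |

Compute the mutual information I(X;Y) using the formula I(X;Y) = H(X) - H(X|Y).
0.2976 bits

I(X;Y) = H(X) - H(X|Y)

Marginal of X (row sums):
  P(X=0) = 4/21 + 0 + 0 + 5/42 = 13/42
  P(X=1) = 5/42 + 11/42 + 5/42 + 4/21 = 29/42
H(X) = -[(13/42)·log₂(13/42) + (29/42)·log₂(29/42)]
  = 0.523676 + 0.368947 = 0.89262 bits

Marginal of Y (column sums):
  P(Y=0) = 4/21 + 5/42 = 13/42
  P(Y=1) = 0 + 11/42 = 11/42
  P(Y=2) = 0 + 5/42 = 5/42
  P(Y=3) = 5/42 + 4/21 = 13/42
H(X|Y) = Σ_y P(y)·H(X|Y=y):
  Y=0: P(Y=0) = 13/42, P(X|Y=0) = (8/13, 5/13) → H(X|Y=0) = 0.961237
  Y=1: P(Y=1) = 11/42, P(X|Y=1) = (0, 1) → H(X|Y=1) = 0.000000
  Y=2: P(Y=2) = 5/42, P(X|Y=2) = (0, 1) → H(X|Y=2) = 0.000000
  Y=3: P(Y=3) = 13/42, P(X|Y=3) = (5/13, 8/13) → H(X|Y=3) = 0.961237
H(X|Y) = (13/42)·0.961237 + (11/42)·0.000000 + (5/42)·0.000000 + (13/42)·0.961237 = 0.59505 bits

I(X;Y) = H(X) - H(X|Y) = 0.89262 - 0.59505 = 0.2976 bits

Cross-check via I(X;Y) = H(X) + H(Y) - H(X,Y): computing H(Y) from the column sums and H(X,Y) from the 8 cells in the same way gives H(Y) = 1.91911 bits and H(X,Y) = 2.51416 bits, so
I(X;Y) = 0.89262 + 1.91911 - 2.51416 = 0.2976 bits ✓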